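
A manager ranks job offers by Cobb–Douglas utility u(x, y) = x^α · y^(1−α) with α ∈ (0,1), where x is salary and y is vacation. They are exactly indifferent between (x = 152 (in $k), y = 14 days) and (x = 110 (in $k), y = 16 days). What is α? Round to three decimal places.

α ≈ 0.292

Indifference: 152^α · 14^(1−α) = 110^α · 16^(1−α).
(152/110)^α = (16/14)^(1−α); take logs: α·ln(152/110) = (1−α)·ln(16/14), i.e. α·0.323400 = (1−α)·0.133531.
With A = 0.323400 and B = 0.133531: α·A = (1−α)·B, so α = B/(A+B) = 0.133531/0.456931 ≈ 0.292.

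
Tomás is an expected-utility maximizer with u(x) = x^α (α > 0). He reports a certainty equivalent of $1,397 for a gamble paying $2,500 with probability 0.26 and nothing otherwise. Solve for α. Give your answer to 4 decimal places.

α ≈ 2.3147

EU(lottery) = 0.26·2500^α + 0.74·0 = 0.26·2500^α.
Setting u(1397) equal to that: 1397^α = 0.26·2500^α ⇒ (1397/2500)^α = 0.26.
α = ln(0.26) / ln(1397/2500) = -1.3470736/-0.5819637 ≈ 2.3147.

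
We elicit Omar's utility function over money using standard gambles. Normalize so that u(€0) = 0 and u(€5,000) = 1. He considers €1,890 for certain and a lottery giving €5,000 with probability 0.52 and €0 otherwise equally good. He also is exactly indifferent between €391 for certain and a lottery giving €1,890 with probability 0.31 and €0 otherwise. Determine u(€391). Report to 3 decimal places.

0.161

From the first indifference, u(€1,890) = 0.52·u(€5,000) + 0.48·u(€0) = 0.52·1 + 0.48·0 = 0.52.
Then u(€391) = 0.31·u(€1,890) + 0.69·u(€0) = 0.31·0.52 + 0.69·0.00 = 0.1612.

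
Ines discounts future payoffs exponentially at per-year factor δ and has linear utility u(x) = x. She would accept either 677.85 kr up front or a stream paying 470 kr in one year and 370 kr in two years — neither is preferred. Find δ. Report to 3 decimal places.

Present value of the stream is 470·δ + 370·δ². Indifference gives 470δ + 370δ² = 677.85.
That is, 370δ² + 470δ − 677.85 = 0, a quadratic in δ.
The positive root is δ = [−470 + √(470² + 4·370·677.85)] / (2·370) = (−470 + 1106.399)/740 ≈ 0.860.

δ ≈ 0.860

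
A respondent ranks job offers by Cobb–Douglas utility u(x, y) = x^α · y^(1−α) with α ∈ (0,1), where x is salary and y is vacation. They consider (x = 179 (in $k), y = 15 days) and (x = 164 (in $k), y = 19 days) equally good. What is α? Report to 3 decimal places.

Indifference: 179^α · 15^(1−α) = 164^α · 19^(1−α).
Taking logs: α·ln 179 + (1−α)·ln 15 = α·ln 164 + (1−α)·ln 19, i.e. α·0.087519 = (1−α)·0.236389.
Thus α·(0.323908) = 0.236389, so α = 0.236389/0.323908 ≈ 0.730.

α ≈ 0.730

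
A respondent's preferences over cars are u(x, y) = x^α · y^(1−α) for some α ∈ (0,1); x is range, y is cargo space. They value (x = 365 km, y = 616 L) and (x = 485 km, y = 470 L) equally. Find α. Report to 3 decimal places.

Set the two utilities equal: 365^α·616^(1−α) = 485^α·470^(1−α).
Rearrange to (365/485)^α = (470/616)^(1−α) and take logs: α·-0.284252 = (1−α)·-0.270514.
Thus α·(-0.554766) = -0.270514, so α = -0.270514/-0.554766 ≈ 0.488.

α ≈ 0.488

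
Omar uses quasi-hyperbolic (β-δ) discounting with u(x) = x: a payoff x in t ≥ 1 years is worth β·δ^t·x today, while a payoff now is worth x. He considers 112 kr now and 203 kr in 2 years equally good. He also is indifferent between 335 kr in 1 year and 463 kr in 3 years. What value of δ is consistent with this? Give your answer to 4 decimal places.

From the later pair, β·δ^1·335 = β·δ^3·463; dividing through, δ^2 = 335/463 = 0.72354, so δ = 0.85061.

δ ≈ 0.8506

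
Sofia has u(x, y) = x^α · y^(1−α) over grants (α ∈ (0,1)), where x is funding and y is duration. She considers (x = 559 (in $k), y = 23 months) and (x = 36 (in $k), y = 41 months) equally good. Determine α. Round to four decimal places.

Indifference: 559^α · 23^(1−α) = 36^α · 41^(1−α).
Taking logs: α·ln 559 + (1−α)·ln 23 = α·ln 36 + (1−α)·ln 41, i.e. α·2.7426305 = (1−α)·0.5780779.
With A = 2.7426305 and B = 0.5780779: α·A = (1−α)·B, so α = B/(A+B) = 0.5780779/3.3207084 ≈ 0.1741.

α ≈ 0.1741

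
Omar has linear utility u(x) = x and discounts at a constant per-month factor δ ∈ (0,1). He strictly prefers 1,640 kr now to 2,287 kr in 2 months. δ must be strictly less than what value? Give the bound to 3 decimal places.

Comparing present values: 1640 > δ^2·2287.
Dividing by 2287: δ^2 < 0.71710. Both sides are positive, so the square root keeps the direction.
δ < (1640/2287)^(1/2) ≈ 0.847.

δ < 0.847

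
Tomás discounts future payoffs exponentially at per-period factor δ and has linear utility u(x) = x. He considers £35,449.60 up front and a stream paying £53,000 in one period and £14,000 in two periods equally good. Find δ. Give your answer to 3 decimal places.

The stream is worth 53000δ + 14000δ² today, so 53000δ + 14000δ² = 35449.60.
Rearranged: 14000δ² + 53000δ − 35449.60 = 0.
By the quadratic formula (taking the positive root), δ = (−53000 + √4794177600.00) / 28000 ≈ 0.580.

δ ≈ 0.580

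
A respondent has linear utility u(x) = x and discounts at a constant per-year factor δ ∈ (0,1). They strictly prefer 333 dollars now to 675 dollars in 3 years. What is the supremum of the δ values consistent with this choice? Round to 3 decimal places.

δ < 0.790

Comparing present values: 333 > δ^3·675.
Hence δ^3 < 333/675 = 0.49333, and x ↦ x^(1/3) is increasing on (0,∞).
δ < 0.49333^(1/3) = 0.790.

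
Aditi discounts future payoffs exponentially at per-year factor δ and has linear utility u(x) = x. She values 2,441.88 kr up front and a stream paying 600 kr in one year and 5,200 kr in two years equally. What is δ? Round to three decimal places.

δ ≈ 0.630

The stream is worth 600δ + 5200δ² today, so 600δ + 5200δ² = 2441.88.
That is, 5200δ² + 600δ − 2441.88 = 0, a quadratic in δ.
The positive root is δ = [−600 + √(600² + 4·5200·2441.88)] / (2·5200) = (−600 + 7152.000)/10400 ≈ 0.630.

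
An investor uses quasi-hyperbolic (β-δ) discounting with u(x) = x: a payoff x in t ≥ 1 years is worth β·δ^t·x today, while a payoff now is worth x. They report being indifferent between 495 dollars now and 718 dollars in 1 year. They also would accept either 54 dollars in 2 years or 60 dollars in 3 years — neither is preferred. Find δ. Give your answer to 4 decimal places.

δ ≈ 0.9000

Both payoffs in the second observation are in the future, so β drops out: δ^2·54 = δ^3·60 ⇒ δ = 54/60 = 0.90000.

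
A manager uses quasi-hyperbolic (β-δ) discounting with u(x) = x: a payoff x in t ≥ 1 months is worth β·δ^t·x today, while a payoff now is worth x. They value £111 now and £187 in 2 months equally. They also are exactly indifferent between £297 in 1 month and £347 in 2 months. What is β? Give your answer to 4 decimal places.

From the later pair, β·δ^1·297 = β·δ^2·347; dividing through, δ = 297/347 = 0.85591.
The first indifference: 111 = β·δ^2·187, so β = 111/(δ^2·187) = 111/(0.73258·187) ≈ 0.8103.

β ≈ 0.8103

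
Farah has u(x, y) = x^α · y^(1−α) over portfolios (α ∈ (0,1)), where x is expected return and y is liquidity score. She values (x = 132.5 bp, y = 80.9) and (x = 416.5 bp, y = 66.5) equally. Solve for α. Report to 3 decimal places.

The Cobb–Douglas utilities coincide, so 132.5^α·80.9^(1−α) = 416.5^α·66.5^(1−α).
Taking logs: α·ln 132.5 + (1−α)·ln 80.9 = α·ln 416.5 + (1−α)·ln 66.5, i.e. α·-1.145304 = (1−α)·-0.196012.
Thus α·(-1.341316) = -0.196012, so α = -0.196012/-1.341316 ≈ 0.146.

α ≈ 0.146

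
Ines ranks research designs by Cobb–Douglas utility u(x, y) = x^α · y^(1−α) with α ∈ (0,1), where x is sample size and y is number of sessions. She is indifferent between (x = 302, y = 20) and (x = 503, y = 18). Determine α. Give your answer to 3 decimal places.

Indifference: 302^α · 20^(1−α) = 503^α · 18^(1−α).
Rearrange to (302/503)^α = (18/20)^(1−α) and take logs: α·-0.510163 = (1−α)·-0.105361.
Thus α·(-0.615524) = -0.105361, so α = -0.105361/-0.615524 ≈ 0.171.

α ≈ 0.171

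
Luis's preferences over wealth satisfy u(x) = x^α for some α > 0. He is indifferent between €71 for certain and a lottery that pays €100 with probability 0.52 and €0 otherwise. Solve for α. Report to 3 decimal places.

The lottery's expected utility is 0.52·u(100) + 0.48·u(0) = 0.52·100^α (since u(0) = 0 for α > 0).
Equating: 71^α = 0.52·100^α, i.e. 0.7100^α = 0.52.
α = ln(0.52) / ln(71/100) = -0.653926/-0.342490 ≈ 1.909.

α ≈ 1.909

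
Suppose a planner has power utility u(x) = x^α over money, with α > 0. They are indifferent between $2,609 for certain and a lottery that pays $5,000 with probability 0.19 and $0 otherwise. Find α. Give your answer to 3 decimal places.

Since u(0) = 0, the lottery's EU is 0.19·5000^α.
Setting u(2609) equal to that: 2609^α = 0.19·5000^α ⇒ (2609/5000)^α = 0.19.
Taking logs: α·ln(2609/5000) = ln(0.19), so α = -1.660731 / -0.650471 ≈ 2.553.

α ≈ 2.553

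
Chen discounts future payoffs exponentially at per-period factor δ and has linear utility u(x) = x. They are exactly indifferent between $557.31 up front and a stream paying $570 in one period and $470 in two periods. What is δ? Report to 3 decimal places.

δ ≈ 0.640

Equating present values: 557.31 = 570δ + 470δ².
That is, 470δ² + 570δ − 557.31 = 0, a quadratic in δ.
δ = (−570 + √(570² + 4·470·557.31)) / (2·470) = (−570 + √1372642.80) / 940 ≈ 0.640.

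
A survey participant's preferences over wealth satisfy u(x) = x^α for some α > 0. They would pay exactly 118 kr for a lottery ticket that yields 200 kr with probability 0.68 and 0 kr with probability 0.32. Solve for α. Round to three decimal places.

Since u(0) = 0, the lottery's EU is 0.68·200^α.
Setting u(118) equal to that: 118^α = 0.68·200^α ⇒ (118/200)^α = 0.68.
Take logs: α = ln 0.68 / ln(118/200) ≈ 0.73093.

α ≈ 0.731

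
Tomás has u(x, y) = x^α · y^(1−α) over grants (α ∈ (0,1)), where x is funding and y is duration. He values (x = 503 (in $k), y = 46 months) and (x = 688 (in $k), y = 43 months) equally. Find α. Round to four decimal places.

Indifference: 503^α · 46^(1−α) = 688^α · 43^(1−α).
(503/688)^α = (43/46)^(1−α); take logs: α·ln(503/688) = (1−α)·ln(43/46), i.e. α·-0.3131987 = (1−α)·-0.0674413.
Thus α·(-0.3806400) = -0.0674413, so α = -0.0674413/-0.3806400 ≈ 0.1772.

α ≈ 0.1772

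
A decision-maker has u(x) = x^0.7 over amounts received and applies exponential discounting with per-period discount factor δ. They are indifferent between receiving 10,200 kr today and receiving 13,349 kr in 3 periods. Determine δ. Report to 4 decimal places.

δ ≈ 0.9392

Equating discounted utilities: u(10200) = δ^3·u(13349) ⇒ δ^3 = u(10200)/u(13349).
Since u(x) = x^0.7, δ^3 = (10200/13349)^0.7 = 0.76410^0.7 = 0.82833.
Taking the cube root: δ = 0.82833^(1/3) ≈ 0.9392.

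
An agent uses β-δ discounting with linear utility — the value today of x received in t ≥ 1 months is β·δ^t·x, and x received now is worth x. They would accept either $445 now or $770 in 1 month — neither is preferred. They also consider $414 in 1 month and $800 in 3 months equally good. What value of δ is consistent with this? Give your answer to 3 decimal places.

δ ≈ 0.719

Both payoffs in the second observation are in the future, so β drops out: δ^1·414 = δ^3·800 ⇒ δ^2 = 414/800 = 0.51750, so δ = 0.71937.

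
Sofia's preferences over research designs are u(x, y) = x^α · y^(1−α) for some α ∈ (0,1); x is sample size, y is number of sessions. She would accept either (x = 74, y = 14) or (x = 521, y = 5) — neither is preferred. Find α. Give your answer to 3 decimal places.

Set the two utilities equal: 74^α·14^(1−α) = 521^α·5^(1−α).
Taking logs: α·ln 74 + (1−α)·ln 14 = α·ln 521 + (1−α)·ln 5, i.e. α·-1.951685 = (1−α)·-1.029619.
Thus α·(-2.981304) = -1.029619, so α = -1.029619/-2.981304 ≈ 0.345.

α ≈ 0.345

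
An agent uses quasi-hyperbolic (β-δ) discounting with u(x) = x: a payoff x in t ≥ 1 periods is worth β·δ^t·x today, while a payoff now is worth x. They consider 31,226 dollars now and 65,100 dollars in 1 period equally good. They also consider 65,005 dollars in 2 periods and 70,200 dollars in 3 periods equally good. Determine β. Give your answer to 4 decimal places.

From the later pair, β·δ^2·65005 = β·δ^3·70200; dividing through, δ = 65005/70200 = 0.92600.
Substituting δ into 31226 = β·δ·65100: β = 31226/(60282.415) ≈ 0.5180.

β ≈ 0.5180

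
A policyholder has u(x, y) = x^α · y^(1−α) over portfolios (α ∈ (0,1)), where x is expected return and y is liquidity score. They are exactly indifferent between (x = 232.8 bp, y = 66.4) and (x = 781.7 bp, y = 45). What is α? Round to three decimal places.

Indifference: 232.8^α · 66.4^(1−α) = 781.7^α · 45^(1−α).
Rearrange to (232.8/781.7)^α = (45/66.4)^(1−α) and take logs: α·-1.211291 = (1−α)·-0.389035.
With A = -1.211291 and B = -0.389035: α·A = (1−α)·B, so α = B/(A+B) = -0.389035/-1.600326 ≈ 0.243.

α ≈ 0.243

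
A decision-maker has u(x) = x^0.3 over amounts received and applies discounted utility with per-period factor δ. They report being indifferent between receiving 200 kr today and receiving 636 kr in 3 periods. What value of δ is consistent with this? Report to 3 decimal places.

δ ≈ 0.891

Equating discounted utilities: u(200) = δ^3·u(636) ⇒ δ^3 = u(200)/u(636).
Since u(x) = x^0.3, δ^3 = (200/636)^0.3 = 0.31447^0.3 = 0.70676.
Hence δ = (0.70676)^(1/3) = 0.89075.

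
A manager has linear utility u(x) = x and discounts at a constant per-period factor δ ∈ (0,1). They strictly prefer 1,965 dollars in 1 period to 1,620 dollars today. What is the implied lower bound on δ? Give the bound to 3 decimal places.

Comparing present values: 1620 < δ·1965.
Dividing through by 1965 gives δ > 0.82443.

δ > 0.824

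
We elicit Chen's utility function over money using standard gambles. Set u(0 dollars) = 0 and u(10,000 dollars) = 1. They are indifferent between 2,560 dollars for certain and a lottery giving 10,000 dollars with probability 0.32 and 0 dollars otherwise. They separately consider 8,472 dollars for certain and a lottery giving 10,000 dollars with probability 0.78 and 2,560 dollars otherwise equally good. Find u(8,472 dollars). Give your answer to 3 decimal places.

0.850

First, u(2,560 dollars) = 0.32·u(10,000 dollars) + 0.68·u(0 dollars) = 0.32.
Chaining: u(8,472 dollars) = 0.78·1.00 + 0.22·0.32 = 0.8504.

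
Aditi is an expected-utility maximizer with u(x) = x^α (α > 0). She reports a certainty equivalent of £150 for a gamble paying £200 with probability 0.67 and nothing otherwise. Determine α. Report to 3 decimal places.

The lottery's expected utility is 0.67·u(200) + 0.33·u(0) = 0.67·200^α (since u(0) = 0 for α > 0).
Setting u(150) equal to that: 150^α = 0.67·200^α ⇒ (150/200)^α = 0.67.
α = ln(0.67) / ln(150/200) = -0.400478/-0.287682 ≈ 1.392.

α ≈ 1.392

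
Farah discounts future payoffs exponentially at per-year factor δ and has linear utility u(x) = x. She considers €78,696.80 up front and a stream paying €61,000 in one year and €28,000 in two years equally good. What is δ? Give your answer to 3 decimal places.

δ ≈ 0.910

Present value of the stream is 61000·δ + 28000·δ². Indifference gives 61000δ + 28000δ² = 78696.80.
Rearranged: 28000δ² + 61000δ − 78696.80 = 0.
δ = (−61000 + √(61000² + 4·28000·78696.80)) / (2·28000) = (−61000 + √12535041600.00) / 56000 ≈ 0.910.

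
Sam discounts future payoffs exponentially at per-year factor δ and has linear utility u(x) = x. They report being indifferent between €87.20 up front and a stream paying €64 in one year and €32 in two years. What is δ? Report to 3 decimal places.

The stream is worth 64δ + 32δ² today, so 64δ + 32δ² = 87.20.
So 32δ² + 64δ − 87.20 = 0.
δ = (−64 + √(64² + 4·32·87.20)) / (2·32) = (−64 + √15257.60) / 64 ≈ 0.930.

δ ≈ 0.930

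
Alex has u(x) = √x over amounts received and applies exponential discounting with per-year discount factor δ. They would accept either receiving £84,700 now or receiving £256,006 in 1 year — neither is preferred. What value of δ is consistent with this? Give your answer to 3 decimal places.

δ ≈ 0.575

The payoff in 1 year is discounted by δ, so u(84700) = δ·u(256006) and δ = u(84700)/u(256006).
Since u(x) = √x, δ = √(84700/256006) = 0.57520.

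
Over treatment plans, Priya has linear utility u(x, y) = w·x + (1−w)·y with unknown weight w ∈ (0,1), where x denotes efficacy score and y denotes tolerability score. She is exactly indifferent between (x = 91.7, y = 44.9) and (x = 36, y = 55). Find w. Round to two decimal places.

w = 0.15

Equating utilities: w·91.7 + (1−w)·44.9 = w·36 + (1−w)·55.
w·(91.7−36) = (1−w)·(55−44.9), i.e. w·55.7 = (1−w)·10.1.
The marginal rate of substitution is 10.1/55.7, so w = 10.1/(55.7+10.1) = 0.15.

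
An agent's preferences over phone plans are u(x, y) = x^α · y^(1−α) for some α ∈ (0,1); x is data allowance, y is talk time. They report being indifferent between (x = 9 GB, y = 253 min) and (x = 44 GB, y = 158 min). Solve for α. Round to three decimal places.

Set the two utilities equal: 9^α·253^(1−α) = 44^α·158^(1−α).
Taking logs: α·ln 9 + (1−α)·ln 253 = α·ln 44 + (1−α)·ln 158, i.e. α·-1.586965 = (1−α)·-0.470794.
With A = -1.586965 and B = -0.470794: α·A = (1−α)·B, so α = B/(A+B) = -0.470794/-2.057759 ≈ 0.229.

α ≈ 0.229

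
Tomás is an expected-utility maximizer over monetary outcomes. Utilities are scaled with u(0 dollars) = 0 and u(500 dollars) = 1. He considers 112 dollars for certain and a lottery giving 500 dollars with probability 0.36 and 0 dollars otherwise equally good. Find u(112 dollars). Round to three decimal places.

By the standard-gamble method, u(112 dollars) is just the indifference probability on the best outcome: 0.36.

0.360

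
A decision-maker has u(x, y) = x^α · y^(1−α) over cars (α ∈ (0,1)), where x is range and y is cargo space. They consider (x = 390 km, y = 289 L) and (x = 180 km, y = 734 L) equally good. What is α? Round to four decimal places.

The Cobb–Douglas utilities coincide, so 390^α·289^(1−α) = 180^α·734^(1−α).
(390/180)^α = (734/289)^(1−α); take logs: α·ln(390/180) = (1−α)·ln(734/289), i.e. α·0.7731899 = (1−α)·0.9320823.
With A = 0.7731899 and B = 0.9320823: α·A = (1−α)·B, so α = B/(A+B) = 0.9320823/1.7052722 ≈ 0.5466.

α ≈ 0.5466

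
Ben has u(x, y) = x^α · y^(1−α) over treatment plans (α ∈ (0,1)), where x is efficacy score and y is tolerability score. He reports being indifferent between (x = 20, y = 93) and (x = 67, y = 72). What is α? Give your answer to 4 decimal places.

The Cobb–Douglas utilities coincide, so 20^α·93^(1−α) = 67^α·72^(1−α).
Rearrange to (20/67)^α = (72/93)^(1−α) and take logs: α·-1.2089603 = (1−α)·-0.2559334.
Thus α·(-1.4648937) = -0.2559334, so α = -0.2559334/-1.4648937 ≈ 0.1747.

α ≈ 0.1747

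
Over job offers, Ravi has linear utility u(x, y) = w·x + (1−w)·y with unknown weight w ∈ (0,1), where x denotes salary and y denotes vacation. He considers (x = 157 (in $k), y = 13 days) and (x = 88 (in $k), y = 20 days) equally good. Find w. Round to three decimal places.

Equating utilities: w·157 + (1−w)·13 = w·88 + (1−w)·20.
Collecting terms: w·69 = (1−w)·7.
The marginal rate of substitution is 7/69, so w = 7/(69+7) = 0.092.

w = 0.092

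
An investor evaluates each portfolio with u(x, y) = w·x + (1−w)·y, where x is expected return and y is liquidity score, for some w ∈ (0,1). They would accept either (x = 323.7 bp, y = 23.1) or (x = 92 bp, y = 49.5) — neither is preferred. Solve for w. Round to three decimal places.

w = 0.102

Indifference: w·323.7 + (1−w)·23.1 = w·92 + (1−w)·49.5.
w·(323.7−92) = (1−w)·(49.5−23.1), i.e. w·231.7 = (1−w)·26.4.
The marginal rate of substitution is 26.4/231.7, so w = 26.4/(231.7+26.4) = 0.102.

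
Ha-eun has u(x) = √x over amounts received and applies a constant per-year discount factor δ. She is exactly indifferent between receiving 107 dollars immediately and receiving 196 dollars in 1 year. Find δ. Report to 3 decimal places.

δ ≈ 0.739

Indifference means u(107) = δ · u(196), so δ = u(107)/u(196).
Since u(x) = √x, δ = √(107/196) = 0.73886.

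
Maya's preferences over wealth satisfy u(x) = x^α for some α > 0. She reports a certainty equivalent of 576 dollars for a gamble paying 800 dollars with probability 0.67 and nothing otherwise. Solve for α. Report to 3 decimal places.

EU(lottery) = 0.67·800^α + 0.33·0 = 0.67·800^α.
Equating: 576^α = 0.67·800^α, i.e. 0.7200^α = 0.67.
α = ln(0.67) / ln(576/800) = -0.400478/-0.328504 ≈ 1.219.

α ≈ 1.219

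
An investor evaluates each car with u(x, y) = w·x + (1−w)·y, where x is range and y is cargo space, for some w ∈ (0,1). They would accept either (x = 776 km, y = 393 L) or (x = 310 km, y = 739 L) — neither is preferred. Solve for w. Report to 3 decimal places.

Equating utilities: w·776 + (1−w)·393 = w·310 + (1−w)·739.
Rearranging, 466·w − 346·(1−w) = 0.
The marginal rate of substitution is 346/466, so w = 346/(466+346) = 0.426.

w = 0.426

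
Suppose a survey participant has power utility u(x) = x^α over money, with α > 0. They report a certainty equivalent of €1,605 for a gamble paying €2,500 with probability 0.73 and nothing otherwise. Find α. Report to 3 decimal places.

The lottery's expected utility is 0.73·u(2500) + 0.27·u(0) = 0.73·2500^α (since u(0) = 0 for α > 0).
Setting u(1605) equal to that: 1605^α = 0.73·2500^α ⇒ (1605/2500)^α = 0.73.
Taking logs: α·ln(1605/2500) = ln(0.73), so α = -0.314711 / -0.443167 ≈ 0.710.

α ≈ 0.710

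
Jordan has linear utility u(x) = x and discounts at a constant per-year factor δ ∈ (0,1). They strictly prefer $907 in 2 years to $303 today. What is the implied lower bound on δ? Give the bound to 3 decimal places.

Under u(x) = x this choice says 303 < δ^2·907.
Dividing by 907: δ^2 > 0.33407. Both sides are positive, so the square root keeps the direction.
δ > 0.33407^(1/2) = 0.578.

δ > 0.578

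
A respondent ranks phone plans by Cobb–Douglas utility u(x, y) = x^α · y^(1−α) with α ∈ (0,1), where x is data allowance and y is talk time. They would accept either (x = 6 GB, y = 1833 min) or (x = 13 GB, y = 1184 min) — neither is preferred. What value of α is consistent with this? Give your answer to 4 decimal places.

α ≈ 0.3611

The Cobb–Douglas utilities coincide, so 6^α·1833^(1−α) = 13^α·1184^(1−α).
(6/13)^α = (1184/1833)^(1−α); take logs: α·ln(6/13) = (1−α)·ln(1184/1833), i.e. α·-0.7731899 = (1−α)·-0.4370554.
So α/(1−α) = (-0.4370554)/(-0.7731899) = 0.5652627, and α = 0.5652627/1.5652627 ≈ 0.3611.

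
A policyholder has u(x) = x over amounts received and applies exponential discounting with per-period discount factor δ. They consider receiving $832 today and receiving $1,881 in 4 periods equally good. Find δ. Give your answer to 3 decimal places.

Indifference means u(832) = δ^4 · u(1881), so δ^4 = u(832)/u(1881).
With u(x) = x: δ^4 = 832/1881 = 0.44232.
So δ = 0.44232^(1/4) ≈ 0.816.

δ ≈ 0.816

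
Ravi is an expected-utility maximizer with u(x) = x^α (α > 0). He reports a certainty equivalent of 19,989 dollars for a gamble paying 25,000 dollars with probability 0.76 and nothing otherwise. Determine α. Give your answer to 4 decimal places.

α ≈ 1.2268

The lottery's expected utility is 0.76·u(25000) + 0.24·u(0) = 0.76·25000^α (since u(0) = 0 for α > 0).
Setting u(19989) equal to that: 19989^α = 0.76·25000^α ⇒ (19989/25000)^α = 0.76.
Take logs: α = ln 0.76 / ln(19989/25000) ≈ 1.226842.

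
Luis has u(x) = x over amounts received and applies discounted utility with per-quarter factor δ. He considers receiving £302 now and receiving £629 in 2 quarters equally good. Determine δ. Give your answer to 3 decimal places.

δ ≈ 0.693

Indifference means u(302) = δ^2 · u(629), so δ^2 = u(302)/u(629).
With u(x) = x: δ^2 = 302/629 = 0.48013.
So δ = 0.48013^(1/2) ≈ 0.693.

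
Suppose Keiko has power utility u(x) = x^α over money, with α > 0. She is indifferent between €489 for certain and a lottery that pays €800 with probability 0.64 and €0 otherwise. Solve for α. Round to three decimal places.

α ≈ 0.907

EU(lottery) = 0.64·800^α + 0.36·0 = 0.64·800^α.
Indifference: 489^α = 0.64·800^α, so (489/800)^α = 0.64.
α = ln(0.64) / ln(489/800) = -0.446287/-0.492249 ≈ 0.907.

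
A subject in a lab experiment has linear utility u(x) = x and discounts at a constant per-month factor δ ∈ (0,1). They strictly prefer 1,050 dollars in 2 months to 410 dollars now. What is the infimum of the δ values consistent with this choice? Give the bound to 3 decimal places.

δ > 0.625

The preference means 410 < δ^2·1050.
Hence δ^2 > 410/1050 = 0.39048, and x ↦ x^(1/2) is increasing on (0,∞).
δ > 0.39048^(1/2) = 0.625.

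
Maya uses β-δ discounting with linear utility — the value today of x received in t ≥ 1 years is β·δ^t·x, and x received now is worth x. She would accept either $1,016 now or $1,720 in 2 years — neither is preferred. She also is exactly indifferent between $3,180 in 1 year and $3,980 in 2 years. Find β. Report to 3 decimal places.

β ≈ 0.925

Both payoffs in the second observation are in the future, so β drops out: δ^1·3180 = δ^2·3980 ⇒ δ = 3180/3980 = 0.79899.
Substituting δ into 1016 = β·δ^2·1720: β = 1016/(1098.036) ≈ 0.925.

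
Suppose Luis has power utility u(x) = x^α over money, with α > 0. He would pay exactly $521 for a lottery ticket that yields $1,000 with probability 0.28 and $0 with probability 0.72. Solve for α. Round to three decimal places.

α ≈ 1.952

Since u(0) = 0, the lottery's EU is 0.28·1000^α.
Equating: 521^α = 0.28·1000^α, i.e. 0.5210^α = 0.28.
Take logs: α = ln 0.28 / ln(521/1000) ≈ 1.95239.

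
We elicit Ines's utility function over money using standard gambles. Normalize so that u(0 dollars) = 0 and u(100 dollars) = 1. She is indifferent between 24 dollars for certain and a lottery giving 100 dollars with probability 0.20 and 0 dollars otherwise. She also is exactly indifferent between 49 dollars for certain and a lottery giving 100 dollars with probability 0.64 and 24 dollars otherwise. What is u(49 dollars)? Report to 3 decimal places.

0.712

First, u(24 dollars) = 0.20·u(100 dollars) + 0.80·u(0 dollars) = 0.20.
Then u(49 dollars) = 0.64·u(100 dollars) + 0.36·u(24 dollars) = 0.64·1.00 + 0.36·0.20 = 0.7120.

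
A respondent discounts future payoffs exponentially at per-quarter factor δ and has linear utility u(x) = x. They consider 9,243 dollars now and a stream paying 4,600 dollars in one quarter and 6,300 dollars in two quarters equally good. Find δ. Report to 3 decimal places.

The stream is worth 4600δ + 6300δ² today, so 4600δ + 6300δ² = 9243.
That is, 6300δ² + 4600δ − 9243 = 0, a quadratic in δ.
By the quadratic formula (taking the positive root), δ = (−4600 + √254083600.00) / 12600 ≈ 0.900.

δ ≈ 0.900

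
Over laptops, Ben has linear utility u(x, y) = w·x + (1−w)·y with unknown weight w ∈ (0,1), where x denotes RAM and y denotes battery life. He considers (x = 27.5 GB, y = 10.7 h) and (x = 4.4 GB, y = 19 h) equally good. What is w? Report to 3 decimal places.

w = 0.264

u(27.5,10.7) = u(4.4,19) means w·27.5 + (1−w)·10.7 = w·4.4 + (1−w)·19.
w·(27.5−4.4) = (1−w)·(19−10.7), i.e. w·23.1 = (1−w)·8.3.
Hence w = 8.3/(23.1+8.3) = 8.3/31.4 = 0.264.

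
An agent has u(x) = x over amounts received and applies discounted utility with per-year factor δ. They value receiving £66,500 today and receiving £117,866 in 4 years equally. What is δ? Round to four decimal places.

The payoff in 4 years is discounted by δ^4, so u(66500) = δ^4·u(117866) and δ^4 = u(66500)/u(117866).
With u(x) = x: δ^4 = 66500/117866 = 0.56420.
Hence δ = (0.56420)^(1/4) = 0.866679.

δ ≈ 0.8667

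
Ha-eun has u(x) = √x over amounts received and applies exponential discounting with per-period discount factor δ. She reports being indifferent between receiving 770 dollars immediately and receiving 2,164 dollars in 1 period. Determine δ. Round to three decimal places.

The payoff in 1 period is discounted by δ, so u(770) = δ·u(2164) and δ = u(770)/u(2164).
Since u(x) = √x, δ = √(770/2164) = 0.59651.

δ ≈ 0.597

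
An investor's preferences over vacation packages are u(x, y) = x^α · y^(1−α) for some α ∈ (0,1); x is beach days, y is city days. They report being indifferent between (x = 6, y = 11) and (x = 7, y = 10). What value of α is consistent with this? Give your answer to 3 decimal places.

Indifference: 6^α · 11^(1−α) = 7^α · 10^(1−α).
Taking logs: α·ln 6 + (1−α)·ln 11 = α·ln 7 + (1−α)·ln 10, i.e. α·-0.154151 = (1−α)·-0.095310.
With A = -0.154151 and B = -0.095310: α·A = (1−α)·B, so α = B/(A+B) = -0.095310/-0.249461 ≈ 0.382.

α ≈ 0.382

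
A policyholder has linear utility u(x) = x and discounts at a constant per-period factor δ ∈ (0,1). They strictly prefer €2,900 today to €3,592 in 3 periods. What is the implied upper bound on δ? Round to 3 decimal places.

δ < 0.931

Under u(x) = x this choice says 2900 > δ^3·3592.
Dividing by 3592: δ^3 < 0.80735. Both sides are positive, so the cube root keeps the direction.
δ < 0.80735^(1/3) = 0.931.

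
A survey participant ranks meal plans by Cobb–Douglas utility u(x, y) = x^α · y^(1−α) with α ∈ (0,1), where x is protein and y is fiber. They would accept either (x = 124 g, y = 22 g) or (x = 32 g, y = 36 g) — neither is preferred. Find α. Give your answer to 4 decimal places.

Set the two utilities equal: 124^α·22^(1−α) = 32^α·36^(1−α).
(124/32)^α = (36/22)^(1−α); take logs: α·ln(124/32) = (1−α)·ln(36/22), i.e. α·1.3545457 = (1−α)·0.4924765.
So α/(1−α) = (0.4924765)/(1.3545457) = 0.3635732, and α = 0.3635732/1.3635732 ≈ 0.2666.

α ≈ 0.2666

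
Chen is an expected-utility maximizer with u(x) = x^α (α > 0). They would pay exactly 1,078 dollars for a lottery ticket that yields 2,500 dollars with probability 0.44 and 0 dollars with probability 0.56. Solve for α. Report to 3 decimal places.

The lottery's expected utility is 0.44·u(2500) + 0.56·u(0) = 0.44·2500^α (since u(0) = 0 for α > 0).
Setting u(1078) equal to that: 1078^α = 0.44·2500^α ⇒ (1078/2500)^α = 0.44.
α = ln(0.44) / ln(1078/2500) = -0.820981/-0.841183 ≈ 0.976.

α ≈ 0.976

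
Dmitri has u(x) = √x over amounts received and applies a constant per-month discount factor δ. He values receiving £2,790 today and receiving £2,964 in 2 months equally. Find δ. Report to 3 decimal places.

The payoff in 2 months is discounted by δ^2, so u(2790) = δ^2·u(2964) and δ^2 = u(2790)/u(2964).
Since u(x) = √x, δ^2 = √(2790/2964) = 0.97020.
Hence δ = (0.97020)^(1/2) = 0.98499.

δ ≈ 0.985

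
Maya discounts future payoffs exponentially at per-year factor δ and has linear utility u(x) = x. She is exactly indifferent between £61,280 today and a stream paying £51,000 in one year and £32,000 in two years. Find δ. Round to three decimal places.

Equating present values: 61280 = 51000δ + 32000δ².
So 32000δ² + 51000δ − 61280 = 0.
By the quadratic formula (taking the positive root), δ = (−51000 + √10444840000.00) / 64000 ≈ 0.800.

δ ≈ 0.800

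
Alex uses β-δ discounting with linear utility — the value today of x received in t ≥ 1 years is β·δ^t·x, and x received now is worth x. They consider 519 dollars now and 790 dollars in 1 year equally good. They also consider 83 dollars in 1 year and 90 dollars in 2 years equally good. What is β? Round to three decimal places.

β ≈ 0.712

Both payoffs in the second observation are in the future, so β drops out: δ^1·83 = δ^2·90 ⇒ δ = 83/90 = 0.92222.
Substituting δ into 519 = β·δ·790: β = 519/(728.556) ≈ 0.712.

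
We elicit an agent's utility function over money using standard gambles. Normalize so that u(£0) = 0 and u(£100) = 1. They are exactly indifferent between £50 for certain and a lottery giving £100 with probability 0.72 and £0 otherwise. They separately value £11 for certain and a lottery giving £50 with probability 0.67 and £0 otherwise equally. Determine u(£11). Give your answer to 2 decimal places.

First, u(£50) = 0.72·u(£100) + 0.28·u(£0) = 0.72.
Chaining: u(£11) = 0.67·0.72 + 0.33·0.00 = 0.4824.

0.48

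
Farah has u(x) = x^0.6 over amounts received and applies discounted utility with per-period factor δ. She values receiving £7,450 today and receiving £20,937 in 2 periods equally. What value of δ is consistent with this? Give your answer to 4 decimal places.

Indifference means u(7450) = δ^2 · u(20937), so δ^2 = u(7450)/u(20937).
Since u(x) = x^0.6, δ^2 = (7450/20937)^0.6 = 0.35583^0.6 = 0.53795.
Taking the square root: δ = 0.53795^(1/2) ≈ 0.7335.

δ ≈ 0.7335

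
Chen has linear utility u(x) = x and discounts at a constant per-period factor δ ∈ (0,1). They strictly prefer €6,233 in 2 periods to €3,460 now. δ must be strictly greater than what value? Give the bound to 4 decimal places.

δ > 0.7451

Under u(x) = x this choice says 3460 < δ^2·6233.
Hence δ^2 > 3460/6233 = 0.55511, and x ↦ x^(1/2) is increasing on (0,∞).
δ > 0.55511^(1/2) = 0.7451.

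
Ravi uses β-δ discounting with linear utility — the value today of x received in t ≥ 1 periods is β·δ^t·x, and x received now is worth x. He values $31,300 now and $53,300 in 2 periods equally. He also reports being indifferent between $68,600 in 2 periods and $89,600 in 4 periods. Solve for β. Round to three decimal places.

β ≈ 0.767

The second indifference involves only future payoffs, so β cancels: β·δ^2·68600 = β·δ^4·89600, giving δ^2 = 68600/89600 = 0.76562, so δ = 0.87500.
Substituting δ into 31300 = β·δ^2·53300: β = 31300/(40807.812) ≈ 0.767.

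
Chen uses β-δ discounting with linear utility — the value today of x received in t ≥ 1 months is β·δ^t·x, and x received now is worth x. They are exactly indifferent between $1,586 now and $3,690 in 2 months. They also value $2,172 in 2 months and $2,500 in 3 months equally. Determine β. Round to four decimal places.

The second indifference involves only future payoffs, so β cancels: β·δ^2·2172 = β·δ^3·2500, giving δ = 2172/2500 = 0.86880.
Substituting δ into 1586 = β·δ^2·3690: β = 1586/(2785.262) ≈ 0.5694.

β ≈ 0.5694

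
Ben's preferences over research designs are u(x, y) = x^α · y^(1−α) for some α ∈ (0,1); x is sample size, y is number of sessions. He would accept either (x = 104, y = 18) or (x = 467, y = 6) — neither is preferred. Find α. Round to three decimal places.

Set the two utilities equal: 104^α·18^(1−α) = 467^α·6^(1−α).
Taking logs: α·ln 104 + (1−α)·ln 18 = α·ln 467 + (1−α)·ln 6, i.e. α·-1.501938 = (1−α)·-1.098612.
Thus α·(-2.600550) = -1.098612, so α = -1.098612/-2.600550 ≈ 0.422.

α ≈ 0.422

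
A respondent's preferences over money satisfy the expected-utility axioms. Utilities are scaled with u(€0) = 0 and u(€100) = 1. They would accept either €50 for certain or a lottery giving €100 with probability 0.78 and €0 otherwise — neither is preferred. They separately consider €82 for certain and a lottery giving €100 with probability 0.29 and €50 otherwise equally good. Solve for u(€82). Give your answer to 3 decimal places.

0.844

From the first indifference, u(€50) = 0.78·u(€100) + 0.22·u(€0) = 0.78·1 + 0.22·0 = 0.78.
The second indifference gives u(€82) = 0.29·u(€100) + 0.71·u(€50) = 0.29·1.00 + 0.71·0.78 = 0.8438.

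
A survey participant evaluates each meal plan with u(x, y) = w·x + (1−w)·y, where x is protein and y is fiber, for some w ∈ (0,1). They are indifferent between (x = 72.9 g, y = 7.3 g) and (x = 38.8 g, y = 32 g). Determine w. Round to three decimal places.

w = 0.420

Equating utilities: w·72.9 + (1−w)·7.3 = w·38.8 + (1−w)·32.
w·(72.9−38.8) = (1−w)·(32−7.3), i.e. w·34.1 = (1−w)·24.7.
Hence w = 24.7/(34.1+24.7) = 24.7/58.8 = 0.420.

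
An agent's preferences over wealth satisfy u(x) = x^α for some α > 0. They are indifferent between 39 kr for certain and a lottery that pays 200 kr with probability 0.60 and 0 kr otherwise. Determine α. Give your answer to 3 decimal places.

Since u(0) = 0, the lottery's EU is 0.60·200^α.
Setting u(39) equal to that: 39^α = 0.60·200^α ⇒ (39/200)^α = 0.60.
α = ln(0.60) / ln(39/200) = -0.510826/-1.634756 ≈ 0.312.

α ≈ 0.312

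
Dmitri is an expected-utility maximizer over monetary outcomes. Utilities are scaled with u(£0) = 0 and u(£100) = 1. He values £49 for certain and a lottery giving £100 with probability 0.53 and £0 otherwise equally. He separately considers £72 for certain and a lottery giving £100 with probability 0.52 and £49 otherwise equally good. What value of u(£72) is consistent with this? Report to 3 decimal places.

0.774

The first gamble pins u(£49): it must equal 0.53·1 + 0.47·0 = 0.53.
The second indifference gives u(£72) = 0.52·u(£100) + 0.48·u(£49) = 0.52·1.00 + 0.48·0.53 = 0.7744.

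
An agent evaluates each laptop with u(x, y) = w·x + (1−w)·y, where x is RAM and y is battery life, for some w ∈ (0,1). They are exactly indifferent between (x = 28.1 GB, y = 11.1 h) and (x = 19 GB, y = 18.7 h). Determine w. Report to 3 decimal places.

Indifference: w·28.1 + (1−w)·11.1 = w·19 + (1−w)·18.7.
Collecting terms: w·9.1 = (1−w)·7.6.
The marginal rate of substitution is 7.6/9.1, so w = 7.6/(9.1+7.6) = 0.455.

w = 0.455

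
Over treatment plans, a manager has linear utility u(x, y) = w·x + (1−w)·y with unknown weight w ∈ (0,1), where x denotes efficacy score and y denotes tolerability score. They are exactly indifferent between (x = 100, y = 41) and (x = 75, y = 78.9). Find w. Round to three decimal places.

w = 0.603

Indifference: w·100 + (1−w)·41 = w·75 + (1−w)·78.9.
Collecting terms: w·25 = (1−w)·37.9.
So w/(1−w) = 37.9/25 = 1.5160, giving w = 37.9/(25+37.9) = 0.603.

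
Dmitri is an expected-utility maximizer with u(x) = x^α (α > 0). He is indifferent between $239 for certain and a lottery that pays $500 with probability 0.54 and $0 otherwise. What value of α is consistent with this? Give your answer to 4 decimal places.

α ≈ 0.8348

The lottery's expected utility is 0.54·u(500) + 0.46·u(0) = 0.54·500^α (since u(0) = 0 for α > 0).
Indifference: 239^α = 0.54·500^α, so (239/500)^α = 0.54.
α = ln(0.54) / ln(239/500) = -0.6161861/-0.7381445 ≈ 0.8348.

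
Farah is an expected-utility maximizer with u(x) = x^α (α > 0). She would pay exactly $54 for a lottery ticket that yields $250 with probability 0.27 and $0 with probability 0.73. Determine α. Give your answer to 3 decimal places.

α ≈ 0.854

EU(lottery) = 0.27·250^α + 0.73·0 = 0.27·250^α.
Setting u(54) equal to that: 54^α = 0.27·250^α ⇒ (54/250)^α = 0.27.
α = ln(0.27) / ln(54/250) = -1.309333/-1.532477 ≈ 0.854.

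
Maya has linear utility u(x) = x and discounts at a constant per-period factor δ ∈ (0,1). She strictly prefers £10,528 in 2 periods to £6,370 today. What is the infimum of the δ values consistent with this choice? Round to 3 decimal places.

The preference means 6370 < δ^2·10528.
Hence δ^2 > 6370/10528 = 0.60505, and x ↦ x^(1/2) is increasing on (0,∞).
δ > (6370/10528)^(1/2) ≈ 0.778.

δ > 0.778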